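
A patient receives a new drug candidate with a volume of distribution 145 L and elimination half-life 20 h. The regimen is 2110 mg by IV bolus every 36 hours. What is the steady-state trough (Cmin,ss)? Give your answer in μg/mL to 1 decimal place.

k = ln2/t½ = ln2/20 ≈ 0.034657 h⁻¹; fraction remaining f = e^(−kτ) = e^(−0.034657×36) ≈ 0.2872.
Accumulation ratio R = 1/(1 − f) ≈ 1/0.7128 ≈ 1.4029.
Each bolus raises the concentration by D/Vd = 2110/145 ≈ 14.552 μg/mL.
Steady-state peak Cmax,ss = C₀·R ≈ 14.552 × 1.4029 ≈ 20.415 μg/mL.
Steady-state trough Cmin,ss = Cmax,ss·f ≈ 20.415 × 0.2872 ≈ 5.863 μg/mL.

5.9 μg/mL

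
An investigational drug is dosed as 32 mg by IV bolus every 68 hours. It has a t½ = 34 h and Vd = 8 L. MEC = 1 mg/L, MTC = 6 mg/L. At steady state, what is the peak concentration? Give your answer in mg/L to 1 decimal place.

5.3 mg/L

The dosing interval is 2 half-lives, so f = 2^(−2) = 0.25.
At steady state, R = 1/(1 − 0.25) = 4/3.
Single-dose peak C₀ = D/Vd = 32/8 = 4 mg/L.
Steady-state peak Cmax,ss = C₀·R = 4 × 4/3 ≈ 5.333 mg/L.
Peak 5.3 mg/L vs MTC 6 mg/L: below toxic threshold.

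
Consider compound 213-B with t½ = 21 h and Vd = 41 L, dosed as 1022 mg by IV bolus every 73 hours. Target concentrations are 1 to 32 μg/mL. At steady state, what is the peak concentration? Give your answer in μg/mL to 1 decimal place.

Over one 73-h interval, 73/21 ≈ 3.4762 half-lives elapse, leaving f ≈ 0.0899 of each dose.
At steady state, accumulation factor R = 1/(1 − e^(−kτ)) ≈ 1.0988.
Each bolus raises the concentration by D/Vd = 1022/41 ≈ 24.927 μg/mL.
Steady-state peak Cmax,ss = C₀·R ≈ 24.927 × 1.0988 ≈ 27.390 μg/mL.
Peak 27.4 μg/mL vs MTC 32 μg/mL: below toxic threshold.

27.4 μg/mL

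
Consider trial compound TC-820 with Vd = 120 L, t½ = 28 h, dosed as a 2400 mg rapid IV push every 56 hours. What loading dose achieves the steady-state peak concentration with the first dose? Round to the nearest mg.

f = (1/2)^(56/28) ≈ 0.250000; accumulation ratio R = 1/(1−f) ≈ 1.33333.
Loading dose to hit Cmax,ss on first dose: D_load = D_maint·R ≈ 2400 × 1.33333 ≈ 3199.99 mg.

3200 mg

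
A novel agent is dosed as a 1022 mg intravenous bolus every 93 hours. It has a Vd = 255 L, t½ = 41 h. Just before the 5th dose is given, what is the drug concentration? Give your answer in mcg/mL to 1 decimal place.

f = (1/2)^(τ/t½) = (1/2)^(93/41) ≈ 0.2076.
C₀ = D/Vd = 1022/255 ≈ 4.008 mcg/mL.
Before the 5th dose, 4 doses have been given. Superposition: Cmin = C₀·(f + f² + … + f^4).
≈ 4.008 × (0.2076 + 0.0431 + 0.0089 + 0.0019) ≈ 4.008 × 0.2615 ≈ 1.048 mcg/mL.

1.0 mcg/mL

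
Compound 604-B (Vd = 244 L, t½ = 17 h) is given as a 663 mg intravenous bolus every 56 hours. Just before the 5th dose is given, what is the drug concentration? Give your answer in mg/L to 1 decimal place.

0.3 mg/L

f = (1/2)^(τ/t½) = (1/2)^(56/17) ≈ 0.1019.
C₀ = D/Vd = 663/244 ≈ 2.717 mg/L.
Before the 5th dose, 4 doses have been given. Superposition: Cmin = C₀·(f + f² + … + f^4).
≈ 2.717 × (0.1019 + 0.0104 + 0.0011 + 0.0001) ≈ 2.717 × 0.1135 ≈ 0.308 mg/L.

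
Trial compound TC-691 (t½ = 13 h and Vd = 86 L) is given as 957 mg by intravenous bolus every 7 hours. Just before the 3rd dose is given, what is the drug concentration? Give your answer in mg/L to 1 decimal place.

12.9 mg/L

f = (1/2)^(τ/t½) = (1/2)^(7/13) ≈ 0.6885.
C₀ = D/Vd = 957/86 ≈ 11.128 mg/L.
Before the 3rd dose, 2 doses have been given. Superposition: Cmin = C₀·(f + f²).
≈ 11.128 × (0.6885 + 0.4740) ≈ 11.128 × 1.1625 ≈ 12.936 mg/L.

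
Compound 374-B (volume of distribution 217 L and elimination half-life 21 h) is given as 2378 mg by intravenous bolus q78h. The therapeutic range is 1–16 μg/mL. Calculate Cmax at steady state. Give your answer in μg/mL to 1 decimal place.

Over one 78-h interval, 78/21 ≈ 3.7143 half-lives elapse, leaving f ≈ 0.0762 of each dose.
At steady state, accumulation factor R = 1/(1 − e^(−kτ)) ≈ 1.0825.
Single-dose peak C₀ = D/Vd = 2378/217 ≈ 10.959 μg/mL.
Steady-state peak Cmax,ss = C₀·R ≈ 10.959 × 1.0825 ≈ 11.863 μg/mL.
Peak 11.9 μg/mL vs MTC 16 μg/mL: below toxic threshold.

11.9 μg/mL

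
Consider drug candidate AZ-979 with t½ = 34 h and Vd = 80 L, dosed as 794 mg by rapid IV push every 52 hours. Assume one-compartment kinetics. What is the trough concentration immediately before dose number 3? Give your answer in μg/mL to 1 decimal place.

4.6 μg/mL

f = (1/2)^(τ/t½) = (1/2)^(52/34) ≈ 0.3464.
C₀ = D/Vd = 794/80 ≈ 9.925 μg/mL.
Before the 3rd dose, 2 doses have been given. Superposition: Cmin = C₀·(f + f²).
≈ 9.925 × (0.3464 + 0.1200) ≈ 9.925 × 0.4664 ≈ 4.629 μg/mL.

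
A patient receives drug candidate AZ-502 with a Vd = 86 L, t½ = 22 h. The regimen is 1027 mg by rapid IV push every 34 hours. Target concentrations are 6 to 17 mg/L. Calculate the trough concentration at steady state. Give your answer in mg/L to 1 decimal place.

τ/t½ = 34/22 ≈ 1.5455, so fraction remaining f = (1/2)^(34/22) ≈ 0.3426.
Accumulation ratio R = 1/(1 − f) ≈ 1/0.6574 ≈ 1.5211.
Each bolus raises the concentration by D/Vd = 1027/86 ≈ 11.942 mg/L.
Steady-state peak Cmax,ss = C₀·R ≈ 11.942 × 1.5211 ≈ 18.165 mg/L.
One interval later, Cmin,ss = Cmax,ss·e^(−kτ) ≈ 18.165 × 0.3426 ≈ 6.223 mg/L.
Trough 6.2 mg/L vs MEC 6 mg/L: adequate.

6.2 mg/L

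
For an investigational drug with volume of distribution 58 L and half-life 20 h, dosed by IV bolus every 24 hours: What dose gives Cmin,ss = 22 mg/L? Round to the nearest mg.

τ/t½ = 24/20 ≈ 1.2, so f = (1/2)^(24/20) ≈ 0.435275.
Cmin,ss = (D/Vd)·f/(1−f), so D = Cmin,ss·Vd·(1−f)/f.
D = 22 × 58 × (1−f)/f ≈ 22 × 58 × 1.29740 ≈ 1655.48 mg.

1655 mg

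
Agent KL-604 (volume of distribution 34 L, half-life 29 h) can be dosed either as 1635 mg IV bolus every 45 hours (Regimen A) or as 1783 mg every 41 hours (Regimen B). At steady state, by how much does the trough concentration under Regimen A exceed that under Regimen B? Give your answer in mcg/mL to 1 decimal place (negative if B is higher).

Regimen A: f = (1/2)^(45/29) ≈ 0.3411; Cmin,ss = (1635/34)·f/(1−f) ≈ 24.894 mcg/mL.
Regimen B: f = (1/2)^(41/29) ≈ 0.3753; Cmin,ss = (1783/34)·f/(1−f) ≈ 31.505 mcg/mL.
Difference ≈ 24.894 − 31.505 ≈ -6.611 mcg/mL.

-6.6 mcg/mL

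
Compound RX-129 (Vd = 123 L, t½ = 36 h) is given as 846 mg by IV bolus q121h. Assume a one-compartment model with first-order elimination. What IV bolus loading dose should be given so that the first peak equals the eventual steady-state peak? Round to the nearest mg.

f = (1/2)^(121/36) ≈ 0.097321; accumulation ratio R = 1/(1−f) ≈ 1.10781.
Loading dose to hit Cmax,ss on first dose: D_load = D_maint·R ≈ 846 × 1.10781 ≈ 937.21 mg.

937 mg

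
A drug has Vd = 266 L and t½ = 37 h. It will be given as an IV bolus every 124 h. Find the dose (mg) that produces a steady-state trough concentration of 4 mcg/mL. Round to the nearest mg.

τ/t½ = 124/37 ≈ 3.3514, so f = (1/2)^(124/37) ≈ 0.097981.
Cmin,ss = (D/Vd)·f/(1−f), so D = Cmin,ss·Vd·(1−f)/f.
D = 4 × 266 × (1−f)/f ≈ 4 × 266 × 9.20606 ≈ 9795.25 mg.

9795 mg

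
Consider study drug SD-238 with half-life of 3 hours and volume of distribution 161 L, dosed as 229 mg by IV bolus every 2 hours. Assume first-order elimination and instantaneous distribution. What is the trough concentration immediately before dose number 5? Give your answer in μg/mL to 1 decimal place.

f = (1/2)^(τ/t½) = (1/2)^(2/3) ≈ 0.6300.
C₀ = D/Vd = 229/161 ≈ 1.422 μg/mL.
Before the 5th dose, 4 doses have been given. Superposition: Cmin = C₀·(f + f² + … + f^4).
≈ 1.422 × (0.6300 + 0.3969 + 0.2500 + 0.1575) ≈ 1.422 × 1.4344 ≈ 2.040 μg/mL.

2.0 μg/mL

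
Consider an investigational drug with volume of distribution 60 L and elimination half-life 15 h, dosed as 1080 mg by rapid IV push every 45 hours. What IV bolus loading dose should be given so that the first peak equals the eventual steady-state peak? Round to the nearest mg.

f = (1/2)^(45/15) ≈ 0.125000; accumulation ratio R = 1/(1−f) ≈ 1.14286.
Loading dose to hit Cmax,ss on first dose: D_load = D_maint·R ≈ 1080 × 1.14286 ≈ 1234.29 mg.

1234 mg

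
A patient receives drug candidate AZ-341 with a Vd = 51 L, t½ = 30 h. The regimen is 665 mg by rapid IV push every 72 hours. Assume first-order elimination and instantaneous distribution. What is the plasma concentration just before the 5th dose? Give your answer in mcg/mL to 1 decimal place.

3.0 mcg/mL

f = (1/2)^(τ/t½) = (1/2)^(72/30) ≈ 0.1895.
C₀ = D/Vd = 665/51 ≈ 13.039 mcg/mL.
Before the 5th dose, 4 doses have been given. Superposition: Cmin = C₀·(f + f² + … + f^4).
≈ 13.039 × (0.1895 + 0.0359 + 0.0068 + 0.0013) ≈ 13.039 × 0.2335 ≈ 3.045 mcg/mL.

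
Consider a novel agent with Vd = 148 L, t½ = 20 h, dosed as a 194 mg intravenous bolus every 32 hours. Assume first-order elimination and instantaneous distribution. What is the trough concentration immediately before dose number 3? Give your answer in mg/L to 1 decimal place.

0.6 mg/L

f = (1/2)^(τ/t½) = (1/2)^(32/20) ≈ 0.3299.
C₀ = D/Vd = 194/148 ≈ 1.311 mg/L.
Before the 3rd dose, 2 doses have been given. Superposition: Cmin = C₀·(f + f²).
≈ 1.311 × (0.3299 + 0.1088) ≈ 1.311 × 0.4387 ≈ 0.575 mg/L.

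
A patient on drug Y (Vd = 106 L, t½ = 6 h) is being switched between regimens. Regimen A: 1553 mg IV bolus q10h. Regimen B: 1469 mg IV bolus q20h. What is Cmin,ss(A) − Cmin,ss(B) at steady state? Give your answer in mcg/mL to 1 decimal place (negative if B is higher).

5.2 mcg/mL

Regimen A: f = (1/2)^(10/6) ≈ 0.3150; Cmin,ss = (1553/106)·f/(1−f) ≈ 6.737 mcg/mL.
Regimen B: f = (1/2)^(20/6) ≈ 0.0992; Cmin,ss = (1469/106)·f/(1−f) ≈ 1.526 mcg/mL.
Difference ≈ 6.737 − 1.526 ≈ 5.211 mcg/mL.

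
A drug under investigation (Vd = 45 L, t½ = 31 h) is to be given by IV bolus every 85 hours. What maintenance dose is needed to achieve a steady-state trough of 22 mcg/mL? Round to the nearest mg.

τ/t½ = 85/31 ≈ 2.7419, so f = (1/2)^(85/31) ≈ 0.149484.
Cmin,ss = (D/Vd)·f/(1−f), so D = Cmin,ss·Vd·(1−f)/f.
D = 22 × 45 × (1−f)/f ≈ 22 × 45 × 5.68968 ≈ 5632.78 mg.

5633 mg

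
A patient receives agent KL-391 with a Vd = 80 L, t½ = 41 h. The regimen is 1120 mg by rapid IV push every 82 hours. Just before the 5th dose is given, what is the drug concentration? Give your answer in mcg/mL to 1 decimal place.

f = (1/2)^(τ/t½) = (1/2)^(82/41) ≈ 0.2500.
C₀ = D/Vd = 1120/80 ≈ 14.000 mcg/mL.
Before the 5th dose, 4 doses have been given. Superposition: Cmin = C₀·(f + f² + … + f^4).
≈ 14.000 × (0.2500 + 0.0625 + 0.0156 + 0.0039) ≈ 14.000 × 0.3320 ≈ 4.648 mcg/mL.

4.6 mcg/mL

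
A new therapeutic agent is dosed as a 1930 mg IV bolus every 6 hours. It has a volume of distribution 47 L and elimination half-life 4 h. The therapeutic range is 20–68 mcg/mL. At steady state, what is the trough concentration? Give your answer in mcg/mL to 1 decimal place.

Over one 6-h interval, 6/4 ≈ 1.5 half-lives elapse, leaving f ≈ 0.3536 of each dose.
Single-dose peak C₀ = D/Vd = 1930/47 ≈ 41.064 mcg/mL.
Steady-state trough Cmin,ss = C₀·f/(1−f) ≈ 41.064 × 0.3536/0.6464 ≈ 22.463 mcg/mL.
Trough 22.5 mcg/mL vs MEC 20 mcg/mL: adequate.

22.5 mcg/mL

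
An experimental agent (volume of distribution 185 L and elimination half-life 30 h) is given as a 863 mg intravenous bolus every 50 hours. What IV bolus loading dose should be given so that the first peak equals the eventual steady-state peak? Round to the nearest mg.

f = (1/2)^(50/30) ≈ 0.314980; accumulation ratio R = 1/(1−f) ≈ 1.45981.
Loading dose to hit Cmax,ss on first dose: D_load = D_maint·R ≈ 863 × 1.45981 ≈ 1259.82 mg.

1260 mg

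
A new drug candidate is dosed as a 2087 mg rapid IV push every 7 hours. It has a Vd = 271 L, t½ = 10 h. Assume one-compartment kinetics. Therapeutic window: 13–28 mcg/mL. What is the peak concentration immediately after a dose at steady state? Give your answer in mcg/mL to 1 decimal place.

20.0 mcg/mL

k = ln2/t½ = ln2/10 ≈ 0.069315 h⁻¹; fraction remaining f = e^(−kτ) = e^(−0.069315×7) ≈ 0.6156.
At steady state, accumulation factor R = 1/(1 − e^(−kτ)) ≈ 2.6015.
Each bolus raises the concentration by D/Vd = 2087/271 ≈ 7.701 mcg/mL.
Steady-state peak Cmax,ss = C₀·R ≈ 7.701 × 2.6015 ≈ 20.034 mcg/mL.
Peak 20.0 mcg/mL vs MTC 28 mcg/mL: below toxic threshold.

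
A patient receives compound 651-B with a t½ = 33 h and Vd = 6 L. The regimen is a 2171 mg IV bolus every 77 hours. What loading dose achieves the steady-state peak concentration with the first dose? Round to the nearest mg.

f = (1/2)^(77/33) ≈ 0.198425; accumulation ratio R = 1/(1−f) ≈ 1.24754.
Loading dose to hit Cmax,ss on first dose: D_load = D_maint·R ≈ 2171 × 1.24754 ≈ 2708.41 mg.

2708 mg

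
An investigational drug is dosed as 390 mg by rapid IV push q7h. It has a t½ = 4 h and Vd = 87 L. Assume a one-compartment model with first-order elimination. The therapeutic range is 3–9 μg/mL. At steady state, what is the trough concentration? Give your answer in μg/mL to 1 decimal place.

τ/t½ = 7/4 ≈ 1.75, so fraction remaining f = (1/2)^(7/4) ≈ 0.2973.
Single-dose peak C₀ = D/Vd = 390/87 ≈ 4.483 μg/mL.
Steady-state trough Cmin,ss = C₀·f/(1−f) ≈ 4.483 × 0.2973/0.7027 ≈ 1.897 μg/mL.
Trough 1.9 μg/mL vs MEC 3 μg/mL: subtherapeutic.

1.9 μg/mL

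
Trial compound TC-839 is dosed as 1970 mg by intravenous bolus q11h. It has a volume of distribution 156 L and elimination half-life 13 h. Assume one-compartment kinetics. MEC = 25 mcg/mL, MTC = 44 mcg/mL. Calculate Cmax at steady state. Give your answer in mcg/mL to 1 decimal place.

τ/t½ = 11/13 ≈ 0.84615, so fraction remaining f = (1/2)^(11/13) ≈ 0.5563.
Accumulation ratio R = 1/(1 − f) ≈ 1/0.4437 ≈ 2.2538.
Each bolus raises the concentration by D/Vd = 1970/156 ≈ 12.628 mcg/mL.
Steady-state peak Cmax,ss = C₀·R ≈ 12.628 × 2.2538 ≈ 28.461 mcg/mL.
Peak 28.5 mcg/mL vs MTC 44 mcg/mL: below toxic threshold.

28.5 mcg/mL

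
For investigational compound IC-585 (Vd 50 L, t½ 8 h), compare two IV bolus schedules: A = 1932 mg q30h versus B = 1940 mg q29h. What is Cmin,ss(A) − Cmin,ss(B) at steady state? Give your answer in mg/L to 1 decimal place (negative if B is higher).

Regimen A: f = (1/2)^(30/8) ≈ 0.0743; Cmin,ss = (1932/50)·f/(1−f) ≈ 3.101 mg/L.
Regimen B: f = (1/2)^(29/8) ≈ 0.0811; Cmin,ss = (1940/50)·f/(1−f) ≈ 3.424 mg/L.
Difference ≈ 3.101 − 3.424 ≈ -0.323 mg/L.

-0.3 mg/L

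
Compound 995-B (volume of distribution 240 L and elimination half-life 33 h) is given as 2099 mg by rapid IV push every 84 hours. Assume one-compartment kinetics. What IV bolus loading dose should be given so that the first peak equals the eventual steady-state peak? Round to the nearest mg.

f = (1/2)^(84/33) ≈ 0.171294; accumulation ratio R = 1/(1−f) ≈ 1.20670.
Loading dose to hit Cmax,ss on first dose: D_load = D_maint·R ≈ 2099 × 1.20670 ≈ 2532.86 mg.

2533 mg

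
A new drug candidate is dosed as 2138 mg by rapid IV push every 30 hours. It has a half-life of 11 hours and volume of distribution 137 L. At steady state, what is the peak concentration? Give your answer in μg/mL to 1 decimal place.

k = ln2/t½ = ln2/11 ≈ 0.063013 h⁻¹; fraction remaining f = e^(−kτ) = e^(−0.063013×30) ≈ 0.1510.
Accumulation ratio R = 1/(1 − f) ≈ 1/0.8490 ≈ 1.1779.
Single-dose peak C₀ = D/Vd = 2138/137 ≈ 15.606 μg/mL.
Steady-state peak Cmax,ss = C₀·R ≈ 15.606 × 1.1779 ≈ 18.382 μg/mL.

18.4 μg/mL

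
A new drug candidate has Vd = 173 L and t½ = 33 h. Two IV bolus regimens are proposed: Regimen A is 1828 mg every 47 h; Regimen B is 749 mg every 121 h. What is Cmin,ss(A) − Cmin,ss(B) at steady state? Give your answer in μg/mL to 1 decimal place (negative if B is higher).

5.9 μg/mL

Regimen A: f = (1/2)^(47/33) ≈ 0.3726; Cmin,ss = (1828/173)·f/(1−f) ≈ 6.275 μg/mL.
Regimen B: f = (1/2)^(121/33) ≈ 0.0787; Cmin,ss = (749/173)·f/(1−f) ≈ 0.370 μg/mL.
Difference ≈ 6.275 − 0.370 ≈ 5.905 μg/mL.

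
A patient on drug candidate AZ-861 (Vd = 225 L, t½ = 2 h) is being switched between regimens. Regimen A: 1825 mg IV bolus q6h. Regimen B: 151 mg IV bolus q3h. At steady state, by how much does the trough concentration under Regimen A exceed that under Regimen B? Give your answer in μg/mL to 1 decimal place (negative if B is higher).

0.8 μg/mL

Regimen A: f = (1/2)^(6/2) ≈ 0.1250; Cmin,ss = (1825/225)·f/(1−f) ≈ 1.159 μg/mL.
Regimen B: f = (1/2)^(3/2) ≈ 0.3536; Cmin,ss = (151/225)·f/(1−f) ≈ 0.367 μg/mL.
Difference ≈ 1.159 − 0.367 ≈ 0.792 μg/mL.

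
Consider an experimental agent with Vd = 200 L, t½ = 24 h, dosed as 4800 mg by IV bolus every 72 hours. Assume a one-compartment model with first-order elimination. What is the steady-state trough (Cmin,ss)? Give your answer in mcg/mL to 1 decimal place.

The dosing interval is 3 half-lives, so f = 2^(−3) = 0.125.
At steady state, R = 1/(1 − 0.125) = 8/7.
Single-dose peak C₀ = D/Vd = 4800/200 = 24 mcg/mL.
Steady-state peak Cmax,ss = C₀·R = 24 × 8/7 ≈ 27.429 mcg/mL.
Steady-state trough Cmin,ss = Cmax,ss·f ≈ 27.429 × 0.125 ≈ 3.429 mcg/mL.

3.4 mcg/mL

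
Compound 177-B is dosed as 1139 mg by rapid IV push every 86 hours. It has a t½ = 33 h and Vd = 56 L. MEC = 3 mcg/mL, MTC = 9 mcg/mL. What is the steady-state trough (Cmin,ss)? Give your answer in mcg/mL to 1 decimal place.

4.0 mcg/mL

τ/t½ = 86/33 ≈ 2.6061, so fraction remaining f = (1/2)^(86/33) ≈ 0.1642.
Accumulation ratio R = 1/(1 − f) ≈ 1/0.8358 ≈ 1.1965.
Single-dose peak C₀ = D/Vd = 1139/56 ≈ 20.339 mcg/mL.
Steady-state peak Cmax,ss = C₀·R ≈ 20.339 × 1.1965 ≈ 24.336 mcg/mL.
Steady-state trough Cmin,ss = Cmax,ss·f ≈ 24.336 × 0.1642 ≈ 3.996 mcg/mL.
Trough 4.0 mcg/mL vs MEC 3 mcg/mL: adequate.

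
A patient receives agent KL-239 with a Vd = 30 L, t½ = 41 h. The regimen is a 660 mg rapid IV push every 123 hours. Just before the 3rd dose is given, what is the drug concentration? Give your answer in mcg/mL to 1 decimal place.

f = (1/2)^(τ/t½) = (1/2)^(123/41) ≈ 0.1250.
C₀ = D/Vd = 660/30 ≈ 22.000 mcg/mL.
Before the 3rd dose, 2 doses have been given. Superposition: Cmin = C₀·(f + f²).
≈ 22.000 × (0.1250 + 0.0156) ≈ 22.000 × 0.1406 ≈ 3.093 mcg/mL.

3.1 mcg/mL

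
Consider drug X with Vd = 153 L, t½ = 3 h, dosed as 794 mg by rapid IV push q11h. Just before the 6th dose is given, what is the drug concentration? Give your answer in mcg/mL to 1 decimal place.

0.4 mcg/mL

f = (1/2)^(τ/t½) = (1/2)^(11/3) ≈ 0.0787.
C₀ = D/Vd = 794/153 ≈ 5.190 mcg/mL.
Before the 6th dose, 5 doses have been given. Superposition: Cmin = C₀·(f + f² + … + f^5).
≈ 5.190 × (0.0787 + 0.0062 + 0.0005 + 0.0000 + 0.0000) ≈ 5.190 × 0.0854 ≈ 0.443 mcg/mL.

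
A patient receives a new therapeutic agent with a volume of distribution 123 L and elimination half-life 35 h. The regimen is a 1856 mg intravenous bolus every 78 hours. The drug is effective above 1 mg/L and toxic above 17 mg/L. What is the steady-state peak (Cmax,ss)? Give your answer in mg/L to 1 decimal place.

Over one 78-h interval, 78/35 ≈ 2.2286 half-lives elapse, leaving f ≈ 0.2134 of each dose.
At steady state, accumulation factor R = 1/(1 − e^(−kτ)) ≈ 1.2713.
Each bolus raises the concentration by D/Vd = 1856/123 ≈ 15.089 mg/L.
Cmax,ss = C₀/(1 − f) ≈ 15.089/0.7866 ≈ 19.183 mg/L.
Peak 19.2 mg/L vs MTC 17 mg/L: exceeds toxic threshold.

19.2 mg/L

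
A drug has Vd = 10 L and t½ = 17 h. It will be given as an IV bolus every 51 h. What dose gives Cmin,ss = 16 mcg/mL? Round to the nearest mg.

τ/t½ = 51/17 ≈ 3, so f = (1/2)^(51/17) ≈ 0.125000.
Cmin,ss = (D/Vd)·f/(1−f), so D = Cmin,ss·Vd·(1−f)/f.
D = 16 × 10 × (1−f)/f ≈ 16 × 10 × 7.00000 ≈ 1120.00 mg.

1120 mg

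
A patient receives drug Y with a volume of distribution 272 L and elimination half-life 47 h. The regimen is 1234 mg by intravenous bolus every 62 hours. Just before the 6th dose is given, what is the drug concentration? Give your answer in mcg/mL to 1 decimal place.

3.0 mcg/mL

f = (1/2)^(τ/t½) = (1/2)^(62/47) ≈ 0.4008.
C₀ = D/Vd = 1234/272 ≈ 4.537 mcg/mL.
Before the 6th dose, 5 doses have been given. Superposition: Cmin = C₀·(f + f² + … + f^5).
≈ 4.537 × (0.4008 + 0.1606 + 0.0644 + 0.0258 + 0.0103) ≈ 4.537 × 0.6619 ≈ 3.003 mcg/mL.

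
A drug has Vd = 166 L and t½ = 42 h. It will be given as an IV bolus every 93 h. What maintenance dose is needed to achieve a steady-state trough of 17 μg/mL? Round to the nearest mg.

10274 mg

τ/t½ = 93/42 ≈ 2.2143, so f = (1/2)^(93/42) ≈ 0.215493.
Cmin,ss = (D/Vd)·f/(1−f), so D = Cmin,ss·Vd·(1−f)/f.
D = 17 × 166 × (1−f)/f ≈ 17 × 166 × 3.64052 ≈ 10273.55 mg.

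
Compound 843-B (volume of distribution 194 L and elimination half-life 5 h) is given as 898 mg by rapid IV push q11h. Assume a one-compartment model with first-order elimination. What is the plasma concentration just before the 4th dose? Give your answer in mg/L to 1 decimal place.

1.3 mg/L

f = (1/2)^(τ/t½) = (1/2)^(11/5) ≈ 0.2176.
C₀ = D/Vd = 898/194 ≈ 4.629 mg/L.
Before the 4th dose, 3 doses have been given. Superposition: Cmin = C₀·(f + f² + … + f^3).
≈ 4.629 × (0.2176 + 0.0473 + 0.0103) ≈ 4.629 × 0.2752 ≈ 1.274 mg/L.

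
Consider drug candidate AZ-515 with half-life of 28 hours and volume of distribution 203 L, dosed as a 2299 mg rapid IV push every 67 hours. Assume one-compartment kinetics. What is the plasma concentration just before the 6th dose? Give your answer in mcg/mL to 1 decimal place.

2.7 mcg/mL

f = (1/2)^(τ/t½) = (1/2)^(67/28) ≈ 0.1904.
C₀ = D/Vd = 2299/203 ≈ 11.325 mcg/mL.
Before the 6th dose, 5 doses have been given. Superposition: Cmin = C₀·(f + f² + … + f^5).
≈ 11.325 × (0.1904 + 0.0363 + 0.0069 + 0.0013 + 0.0003) ≈ 11.325 × 0.2352 ≈ 2.664 mcg/mL.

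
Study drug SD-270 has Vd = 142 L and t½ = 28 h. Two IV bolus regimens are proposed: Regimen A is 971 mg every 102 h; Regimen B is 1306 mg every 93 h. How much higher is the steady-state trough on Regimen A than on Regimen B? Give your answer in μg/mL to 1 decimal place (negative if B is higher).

-0.4 μg/mL

Regimen A: f = (1/2)^(102/28) ≈ 0.0801; Cmin,ss = (971/142)·f/(1−f) ≈ 0.595 μg/mL.
Regimen B: f = (1/2)^(93/28) ≈ 0.1000; Cmin,ss = (1306/142)·f/(1−f) ≈ 1.022 μg/mL.
Difference ≈ 0.595 − 1.022 ≈ -0.427 μg/mL.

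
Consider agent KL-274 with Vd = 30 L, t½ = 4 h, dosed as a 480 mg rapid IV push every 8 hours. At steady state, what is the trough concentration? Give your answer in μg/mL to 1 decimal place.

5.3 μg/mL

The dosing interval is 2 half-lives, so f = 2^(−2) = 0.25.
At steady state, R = 1/(1 − 0.25) = 4/3.
Single-dose peak C₀ = D/Vd = 480/30 = 16 μg/mL.
Steady-state peak Cmax,ss = C₀·R = 16 × 4/3 ≈ 21.333 μg/mL.
Steady-state trough Cmin,ss = Cmax,ss·f ≈ 21.333 × 0.25 ≈ 5.333 μg/mL.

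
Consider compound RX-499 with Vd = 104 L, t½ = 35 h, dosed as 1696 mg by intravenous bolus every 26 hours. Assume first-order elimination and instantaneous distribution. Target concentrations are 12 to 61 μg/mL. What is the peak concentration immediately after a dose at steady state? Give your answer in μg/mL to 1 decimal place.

40.5 μg/mL

Over one 26-h interval, 26/35 ≈ 0.74286 half-lives elapse, leaving f ≈ 0.5976 of each dose.
At steady state, accumulation factor R = 1/(1 − e^(−kτ)) ≈ 2.4851.
Each bolus raises the concentration by D/Vd = 1696/104 ≈ 16.308 μg/mL.
Cmax,ss = C₀/(1 − f) ≈ 16.308/0.4024 ≈ 40.527 μg/mL.
Peak 40.5 μg/mL vs MTC 61 μg/mL: below toxic threshold.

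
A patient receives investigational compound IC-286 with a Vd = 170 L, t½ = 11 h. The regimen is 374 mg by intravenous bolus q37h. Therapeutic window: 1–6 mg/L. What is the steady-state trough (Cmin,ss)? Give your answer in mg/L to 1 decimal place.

0.2 mg/L

k = ln2/t½ = ln2/11 ≈ 0.063013 h⁻¹; fraction remaining f = e^(−kτ) = e^(−0.063013×37) ≈ 0.0972.
Each bolus raises the concentration by D/Vd = 374/170 ≈ 2.200 mg/L.
Steady-state trough Cmin,ss = C₀·f/(1−f) ≈ 2.200 × 0.0972/0.9028 ≈ 0.237 mg/L.
Trough 0.2 mg/L vs MEC 1 mg/L: subtherapeutic.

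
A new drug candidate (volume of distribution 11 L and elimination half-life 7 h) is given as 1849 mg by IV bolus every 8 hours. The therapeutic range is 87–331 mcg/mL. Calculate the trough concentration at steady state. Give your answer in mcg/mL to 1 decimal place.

τ/t½ = 8/7 ≈ 1.1429, so fraction remaining f = (1/2)^(8/7) ≈ 0.4529.
At steady state, accumulation factor R = 1/(1 − e^(−kτ)) ≈ 1.8278.
Each bolus raises the concentration by D/Vd = 1849/11 ≈ 168.091 mcg/mL.
Steady-state peak Cmax,ss = C₀·R ≈ 168.091 × 1.8278 ≈ 307.237 mcg/mL.
One interval later, Cmin,ss = Cmax,ss·e^(−kτ) ≈ 307.237 × 0.4529 ≈ 139.148 mcg/mL.
Trough 139.1 mcg/mL vs MEC 87 mcg/mL: adequate.

139.1 mcg/mL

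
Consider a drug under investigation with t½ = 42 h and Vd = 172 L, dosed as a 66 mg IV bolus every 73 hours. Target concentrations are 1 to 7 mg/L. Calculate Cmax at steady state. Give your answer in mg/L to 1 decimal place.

0.5 mg/L

Over one 73-h interval, 73/42 ≈ 1.7381 half-lives elapse, leaving f ≈ 0.2998 of each dose.
At steady state, accumulation factor R = 1/(1 − e^(−kτ)) ≈ 1.4282.
Each bolus raises the concentration by D/Vd = 66/172 ≈ 0.384 mg/L.
Steady-state peak Cmax,ss = C₀·R ≈ 0.384 × 1.4282 ≈ 0.548 mg/L.
Peak 0.5 mg/L vs MTC 7 mg/L: below toxic threshold.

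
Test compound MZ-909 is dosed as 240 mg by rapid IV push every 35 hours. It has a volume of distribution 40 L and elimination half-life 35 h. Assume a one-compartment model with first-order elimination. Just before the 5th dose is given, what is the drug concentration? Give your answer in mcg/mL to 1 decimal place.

5.6 mcg/mL

f = (1/2)^(τ/t½) = (1/2)^(35/35) ≈ 0.5000.
C₀ = D/Vd = 240/40 ≈ 6.000 mcg/mL.
Before the 5th dose, 4 doses have been given. Superposition: Cmin = C₀·(f + f² + … + f^4).
≈ 6.000 × (0.5000 + 0.2500 + 0.1250 + 0.0625) ≈ 6.000 × 0.9375 ≈ 5.625 mcg/mL.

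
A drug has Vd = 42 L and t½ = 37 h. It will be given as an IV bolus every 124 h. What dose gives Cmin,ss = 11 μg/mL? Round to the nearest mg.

τ/t½ = 124/37 ≈ 3.3514, so f = (1/2)^(124/37) ≈ 0.097981.
Cmin,ss = (D/Vd)·f/(1−f), so D = Cmin,ss·Vd·(1−f)/f.
D = 11 × 42 × (1−f)/f ≈ 11 × 42 × 9.20606 ≈ 4253.20 mg.

4253 mg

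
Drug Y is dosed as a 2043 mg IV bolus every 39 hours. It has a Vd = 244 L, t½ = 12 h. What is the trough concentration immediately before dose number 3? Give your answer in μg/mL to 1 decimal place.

1.0 μg/mL

f = (1/2)^(τ/t½) = (1/2)^(39/12) ≈ 0.1051.
C₀ = D/Vd = 2043/244 ≈ 8.373 μg/mL.
Before the 3rd dose, 2 doses have been given. Superposition: Cmin = C₀·(f + f²).
≈ 8.373 × (0.1051 + 0.0110) ≈ 8.373 × 0.1161 ≈ 0.972 μg/mL.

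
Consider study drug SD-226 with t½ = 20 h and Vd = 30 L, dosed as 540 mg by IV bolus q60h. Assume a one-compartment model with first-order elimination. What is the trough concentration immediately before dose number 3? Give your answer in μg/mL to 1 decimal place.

f = (1/2)^(τ/t½) = (1/2)^(60/20) ≈ 0.1250.
C₀ = D/Vd = 540/30 ≈ 18.000 μg/mL.
Before the 3rd dose, 2 doses have been given. Superposition: Cmin = C₀·(f + f²).
≈ 18.000 × (0.1250 + 0.0156) ≈ 18.000 × 0.1406 ≈ 2.531 μg/mL.

2.5 μg/mL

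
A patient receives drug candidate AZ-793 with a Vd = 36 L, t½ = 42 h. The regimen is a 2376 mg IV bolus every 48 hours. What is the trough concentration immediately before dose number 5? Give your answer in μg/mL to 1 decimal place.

52.3 μg/mL

f = (1/2)^(τ/t½) = (1/2)^(48/42) ≈ 0.4529.
C₀ = D/Vd = 2376/36 ≈ 66.000 μg/mL.
Before the 5th dose, 4 doses have been given. Superposition: Cmin = C₀·(f + f² + … + f^4).
≈ 66.000 × (0.4529 + 0.2051 + 0.0929 + 0.0421) ≈ 66.000 × 0.7930 ≈ 52.338 μg/mL.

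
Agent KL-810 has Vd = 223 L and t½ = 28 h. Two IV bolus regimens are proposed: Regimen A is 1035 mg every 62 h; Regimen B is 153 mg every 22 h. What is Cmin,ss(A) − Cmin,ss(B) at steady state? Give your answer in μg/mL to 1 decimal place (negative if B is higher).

0.3 μg/mL

Regimen A: f = (1/2)^(62/28) ≈ 0.2155; Cmin,ss = (1035/223)·f/(1−f) ≈ 1.275 μg/mL.
Regimen B: f = (1/2)^(22/28) ≈ 0.5801; Cmin,ss = (153/223)·f/(1−f) ≈ 0.948 μg/mL.
Difference ≈ 1.275 − 0.948 ≈ 0.327 μg/mL.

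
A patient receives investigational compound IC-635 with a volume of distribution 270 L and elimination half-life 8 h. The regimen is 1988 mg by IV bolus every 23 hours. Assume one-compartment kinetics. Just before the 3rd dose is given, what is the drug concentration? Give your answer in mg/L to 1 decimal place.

f = (1/2)^(τ/t½) = (1/2)^(23/8) ≈ 0.1363.
C₀ = D/Vd = 1988/270 ≈ 7.363 mg/L.
Before the 3rd dose, 2 doses have been given. Superposition: Cmin = C₀·(f + f²).
≈ 7.363 × (0.1363 + 0.0186) ≈ 7.363 × 0.1549 ≈ 1.141 mg/L.

1.1 mg/L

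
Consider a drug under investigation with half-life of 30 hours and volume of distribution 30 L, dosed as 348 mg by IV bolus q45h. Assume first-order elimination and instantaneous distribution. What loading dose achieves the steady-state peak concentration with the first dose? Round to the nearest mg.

f = (1/2)^(45/30) ≈ 0.353553; accumulation ratio R = 1/(1−f) ≈ 1.54692.
Loading dose to hit Cmax,ss on first dose: D_load = D_maint·R ≈ 348 × 1.54692 ≈ 538.33 mg.

538 mg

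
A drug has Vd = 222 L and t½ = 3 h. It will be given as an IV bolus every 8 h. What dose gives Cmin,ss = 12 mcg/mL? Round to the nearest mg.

τ/t½ = 8/3 ≈ 2.6667, so f = (1/2)^(8/3) ≈ 0.157490.
Cmin,ss = (D/Vd)·f/(1−f), so D = Cmin,ss·Vd·(1−f)/f.
D = 12 × 222 × (1−f)/f ≈ 12 × 222 × 5.34961 ≈ 14251.36 mg.

14251 mg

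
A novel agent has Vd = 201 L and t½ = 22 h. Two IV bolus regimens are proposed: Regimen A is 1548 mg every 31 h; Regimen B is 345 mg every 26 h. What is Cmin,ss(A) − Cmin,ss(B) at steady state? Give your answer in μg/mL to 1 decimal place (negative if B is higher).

Regimen A: f = (1/2)^(31/22) ≈ 0.3765; Cmin,ss = (1548/201)·f/(1−f) ≈ 4.651 μg/mL.
Regimen B: f = (1/2)^(26/22) ≈ 0.4408; Cmin,ss = (345/201)·f/(1−f) ≈ 1.353 μg/mL.
Difference ≈ 4.651 − 1.353 ≈ 3.298 μg/mL.

3.3 μg/mL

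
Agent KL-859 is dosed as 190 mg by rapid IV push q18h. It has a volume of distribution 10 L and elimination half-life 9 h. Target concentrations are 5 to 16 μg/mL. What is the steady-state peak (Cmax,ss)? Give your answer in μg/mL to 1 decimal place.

25.3 μg/mL

The dosing interval is 2 half-lives, so f = 2^(−2) = 0.25.
Accumulation ratio R = 1/(1 − f) = 1/0.75 = 4/3.
Single-dose peak C₀ = D/Vd = 190/10 = 19 μg/mL.
Steady-state peak Cmax,ss = C₀·R = 19 × 4/3 ≈ 25.333 μg/mL.
Peak 25.3 μg/mL vs MTC 16 μg/mL: exceeds toxic threshold.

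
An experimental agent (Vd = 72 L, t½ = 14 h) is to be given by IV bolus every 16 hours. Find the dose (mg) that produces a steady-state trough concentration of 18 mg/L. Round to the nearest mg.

τ/t½ = 16/14 ≈ 1.1429, so f = (1/2)^(16/14) ≈ 0.452862.
Cmin,ss = (D/Vd)·f/(1−f), so D = Cmin,ss·Vd·(1−f)/f.
D = 18 × 72 × (1−f)/f ≈ 18 × 72 × 1.20818 ≈ 1565.80 mg.

1566 mg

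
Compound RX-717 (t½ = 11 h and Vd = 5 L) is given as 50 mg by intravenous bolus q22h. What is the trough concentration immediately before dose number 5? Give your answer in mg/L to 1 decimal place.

3.3 mg/L

f = (1/2)^(τ/t½) = (1/2)^(22/11) ≈ 0.2500.
C₀ = D/Vd = 50/5 ≈ 10.000 mg/L.
Before the 5th dose, 4 doses have been given. Superposition: Cmin = C₀·(f + f² + … + f^4).
≈ 10.000 × (0.2500 + 0.0625 + 0.0156 + 0.0039) ≈ 10.000 × 0.3320 ≈ 3.320 mg/L.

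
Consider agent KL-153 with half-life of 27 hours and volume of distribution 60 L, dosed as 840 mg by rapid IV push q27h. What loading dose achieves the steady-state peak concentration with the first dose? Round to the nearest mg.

1680 mg

f = (1/2)^(27/27) ≈ 0.500000; accumulation ratio R = 1/(1−f) ≈ 2.00000.
Loading dose to hit Cmax,ss on first dose: D_load = D_maint·R ≈ 840 × 2.00000 ≈ 1680.00 mg.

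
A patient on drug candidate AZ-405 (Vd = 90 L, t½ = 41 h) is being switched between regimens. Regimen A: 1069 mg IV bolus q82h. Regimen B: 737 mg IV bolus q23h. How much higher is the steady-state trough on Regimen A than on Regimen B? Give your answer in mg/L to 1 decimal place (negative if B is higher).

-13.3 mg/L

Regimen A: f = (1/2)^(82/41) ≈ 0.2500; Cmin,ss = (1069/90)·f/(1−f) ≈ 3.959 mg/L.
Regimen B: f = (1/2)^(23/41) ≈ 0.6778; Cmin,ss = (737/90)·f/(1−f) ≈ 17.227 mg/L.
Difference ≈ 3.959 − 17.227 ≈ -13.268 mg/L.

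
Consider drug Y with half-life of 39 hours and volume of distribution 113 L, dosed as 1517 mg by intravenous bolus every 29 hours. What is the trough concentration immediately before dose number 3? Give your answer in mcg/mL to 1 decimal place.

12.8 mcg/mL

f = (1/2)^(τ/t½) = (1/2)^(29/39) ≈ 0.5973.
C₀ = D/Vd = 1517/113 ≈ 13.425 mcg/mL.
Before the 3rd dose, 2 doses have been given. Superposition: Cmin = C₀·(f + f²).
≈ 13.425 × (0.5973 + 0.3568) ≈ 13.425 × 0.9541 ≈ 12.809 mcg/mL.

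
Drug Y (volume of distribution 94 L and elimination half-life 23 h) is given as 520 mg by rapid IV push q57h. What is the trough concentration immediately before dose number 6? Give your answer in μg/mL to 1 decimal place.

f = (1/2)^(τ/t½) = (1/2)^(57/23) ≈ 0.1795.
C₀ = D/Vd = 520/94 ≈ 5.532 μg/mL.
Before the 6th dose, 5 doses have been given. Superposition: Cmin = C₀·(f + f² + … + f^5).
≈ 5.532 × (0.1795 + 0.0322 + 0.0058 + 0.0010 + 0.0002) ≈ 5.532 × 0.2187 ≈ 1.210 μg/mL.

1.2 μg/mL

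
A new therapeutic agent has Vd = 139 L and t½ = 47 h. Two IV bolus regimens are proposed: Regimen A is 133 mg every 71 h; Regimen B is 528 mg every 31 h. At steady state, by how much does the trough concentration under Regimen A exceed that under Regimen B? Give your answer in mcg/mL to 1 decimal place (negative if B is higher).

-6.0 mcg/mL

Regimen A: f = (1/2)^(71/47) ≈ 0.3510; Cmin,ss = (133/139)·f/(1−f) ≈ 0.517 mcg/mL.
Regimen B: f = (1/2)^(31/47) ≈ 0.6331; Cmin,ss = (528/139)·f/(1−f) ≈ 6.555 mcg/mL.
Difference ≈ 0.517 − 6.555 ≈ -6.038 mcg/mL.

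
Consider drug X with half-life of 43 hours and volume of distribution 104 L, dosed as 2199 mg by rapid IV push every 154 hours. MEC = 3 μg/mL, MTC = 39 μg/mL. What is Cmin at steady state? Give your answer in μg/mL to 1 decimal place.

k = ln2/t½ = ln2/43 ≈ 0.016120 h⁻¹; fraction remaining f = e^(−kτ) = e^(−0.016120×154) ≈ 0.0835.
Single-dose peak C₀ = D/Vd = 2199/104 ≈ 21.144 μg/mL.
Steady-state trough Cmin,ss = C₀·f/(1−f) ≈ 21.144 × 0.0835/0.9165 ≈ 1.926 μg/mL.
Trough 1.9 μg/mL vs MEC 3 μg/mL: subtherapeutic.

1.9 μg/mL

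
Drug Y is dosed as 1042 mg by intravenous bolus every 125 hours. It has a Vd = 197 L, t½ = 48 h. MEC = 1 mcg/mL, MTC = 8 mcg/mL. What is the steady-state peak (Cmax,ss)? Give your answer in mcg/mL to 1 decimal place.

k = ln2/t½ = ln2/48 ≈ 0.014441 h⁻¹; fraction remaining f = e^(−kτ) = e^(−0.014441×125) ≈ 0.1645.
At steady state, accumulation factor R = 1/(1 − e^(−kτ)) ≈ 1.1969.
Single-dose peak C₀ = D/Vd = 1042/197 ≈ 5.289 mcg/mL.
Steady-state peak Cmax,ss = C₀·R ≈ 5.289 × 1.1969 ≈ 6.330 mcg/mL.
Peak 6.3 mcg/mL vs MTC 8 mcg/mL: below toxic threshold.

6.3 mcg/mL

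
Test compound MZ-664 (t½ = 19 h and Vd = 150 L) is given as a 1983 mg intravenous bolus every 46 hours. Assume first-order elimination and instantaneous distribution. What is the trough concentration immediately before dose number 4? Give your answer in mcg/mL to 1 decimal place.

f = (1/2)^(τ/t½) = (1/2)^(46/19) ≈ 0.1867.
C₀ = D/Vd = 1983/150 ≈ 13.220 mcg/mL.
Before the 4th dose, 3 doses have been given. Superposition: Cmin = C₀·(f + f² + … + f^3).
≈ 13.220 × (0.1867 + 0.0349 + 0.0065) ≈ 13.220 × 0.2281 ≈ 3.015 mcg/mL.

3.0 mcg/mL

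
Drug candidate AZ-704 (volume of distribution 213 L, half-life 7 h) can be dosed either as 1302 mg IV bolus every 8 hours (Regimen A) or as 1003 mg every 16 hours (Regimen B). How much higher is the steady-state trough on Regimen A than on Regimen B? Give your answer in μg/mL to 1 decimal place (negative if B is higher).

3.8 μg/mL

Regimen A: f = (1/2)^(8/7) ≈ 0.4529; Cmin,ss = (1302/213)·f/(1−f) ≈ 5.060 μg/mL.
Regimen B: f = (1/2)^(16/7) ≈ 0.2051; Cmin,ss = (1003/213)·f/(1−f) ≈ 1.215 μg/mL.
Difference ≈ 5.060 − 1.215 ≈ 3.845 μg/mL.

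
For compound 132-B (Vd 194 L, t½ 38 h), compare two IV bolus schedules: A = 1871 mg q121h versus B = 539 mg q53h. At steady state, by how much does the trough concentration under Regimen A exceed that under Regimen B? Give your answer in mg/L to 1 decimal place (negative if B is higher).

Regimen A: f = (1/2)^(121/38) ≈ 0.1100; Cmin,ss = (1871/194)·f/(1−f) ≈ 1.192 mg/L.
Regimen B: f = (1/2)^(53/38) ≈ 0.3803; Cmin,ss = (539/194)·f/(1−f) ≈ 1.705 mg/L.
Difference ≈ 1.192 − 1.705 ≈ -0.513 mg/L.

-0.5 mg/L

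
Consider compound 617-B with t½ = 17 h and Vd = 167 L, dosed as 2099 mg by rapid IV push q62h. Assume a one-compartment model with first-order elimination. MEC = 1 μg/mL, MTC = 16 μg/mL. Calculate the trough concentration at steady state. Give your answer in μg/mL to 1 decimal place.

1.1 μg/mL

Over one 62-h interval, 62/17 ≈ 3.6471 half-lives elapse, leaving f ≈ 0.0798 of each dose.
Single-dose peak C₀ = D/Vd = 2099/167 ≈ 12.569 μg/mL.
Steady-state trough Cmin,ss = C₀·f/(1−f) ≈ 12.569 × 0.0798/0.9202 ≈ 1.090 μg/mL.
Trough 1.1 μg/mL vs MEC 1 μg/mL: adequate.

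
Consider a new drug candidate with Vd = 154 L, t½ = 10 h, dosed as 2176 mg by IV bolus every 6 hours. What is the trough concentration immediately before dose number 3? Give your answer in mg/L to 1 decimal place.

15.5 mg/L

f = (1/2)^(τ/t½) = (1/2)^(6/10) ≈ 0.6598.
C₀ = D/Vd = 2176/154 ≈ 14.130 mg/L.
Before the 3rd dose, 2 doses have been given. Superposition: Cmin = C₀·(f + f²).
≈ 14.130 × (0.6598 + 0.4353) ≈ 14.130 × 1.0951 ≈ 15.474 mg/L.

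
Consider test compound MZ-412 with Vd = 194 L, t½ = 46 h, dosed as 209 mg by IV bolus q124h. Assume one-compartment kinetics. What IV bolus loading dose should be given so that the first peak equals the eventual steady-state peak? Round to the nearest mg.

f = (1/2)^(124/46) ≈ 0.154358; accumulation ratio R = 1/(1−f) ≈ 1.18253.
Loading dose to hit Cmax,ss on first dose: D_load = D_maint·R ≈ 209 × 1.18253 ≈ 247.15 mg.

247 mg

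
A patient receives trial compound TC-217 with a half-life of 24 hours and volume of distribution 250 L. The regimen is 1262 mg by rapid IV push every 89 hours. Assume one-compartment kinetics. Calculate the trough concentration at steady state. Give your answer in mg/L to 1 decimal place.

k = ln2/t½ = ln2/24 ≈ 0.028881 h⁻¹; fraction remaining f = e^(−kτ) = e^(−0.028881×89) ≈ 0.0765.
Accumulation ratio R = 1/(1 − f) ≈ 1/0.9235 ≈ 1.0828.
Single-dose peak C₀ = D/Vd = 1262/250 ≈ 5.048 mg/L.
Steady-state peak Cmax,ss = C₀·R ≈ 5.048 × 1.0828 ≈ 5.466 mg/L.
Steady-state trough Cmin,ss = Cmax,ss·f ≈ 5.466 × 0.0765 ≈ 0.418 mg/L.

0.4 mg/L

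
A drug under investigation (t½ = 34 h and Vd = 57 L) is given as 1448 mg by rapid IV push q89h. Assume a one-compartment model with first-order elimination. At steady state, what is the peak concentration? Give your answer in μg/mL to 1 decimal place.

Over one 89-h interval, 89/34 ≈ 2.6176 half-lives elapse, leaving f ≈ 0.1629 of each dose.
Accumulation ratio R = 1/(1 − f) ≈ 1/0.8371 ≈ 1.1946.
Each bolus raises the concentration by D/Vd = 1448/57 ≈ 25.404 μg/mL.
Steady-state peak Cmax,ss = C₀·R ≈ 25.404 × 1.1946 ≈ 30.348 μg/mL.

30.3 μg/mL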